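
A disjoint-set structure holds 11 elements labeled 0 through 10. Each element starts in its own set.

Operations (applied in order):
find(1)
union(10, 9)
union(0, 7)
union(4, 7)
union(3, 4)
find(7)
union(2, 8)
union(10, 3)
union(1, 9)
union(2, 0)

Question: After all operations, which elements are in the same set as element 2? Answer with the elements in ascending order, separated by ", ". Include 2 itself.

Answer: 0, 1, 2, 3, 4, 7, 8, 9, 10

Derivation:
Step 1: find(1) -> no change; set of 1 is {1}
Step 2: union(10, 9) -> merged; set of 10 now {9, 10}
Step 3: union(0, 7) -> merged; set of 0 now {0, 7}
Step 4: union(4, 7) -> merged; set of 4 now {0, 4, 7}
Step 5: union(3, 4) -> merged; set of 3 now {0, 3, 4, 7}
Step 6: find(7) -> no change; set of 7 is {0, 3, 4, 7}
Step 7: union(2, 8) -> merged; set of 2 now {2, 8}
Step 8: union(10, 3) -> merged; set of 10 now {0, 3, 4, 7, 9, 10}
Step 9: union(1, 9) -> merged; set of 1 now {0, 1, 3, 4, 7, 9, 10}
Step 10: union(2, 0) -> merged; set of 2 now {0, 1, 2, 3, 4, 7, 8, 9, 10}
Component of 2: {0, 1, 2, 3, 4, 7, 8, 9, 10}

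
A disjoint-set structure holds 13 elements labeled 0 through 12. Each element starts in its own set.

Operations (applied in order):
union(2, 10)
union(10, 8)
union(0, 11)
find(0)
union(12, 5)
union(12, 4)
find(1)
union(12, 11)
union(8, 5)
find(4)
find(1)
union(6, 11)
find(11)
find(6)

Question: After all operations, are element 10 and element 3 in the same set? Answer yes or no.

Step 1: union(2, 10) -> merged; set of 2 now {2, 10}
Step 2: union(10, 8) -> merged; set of 10 now {2, 8, 10}
Step 3: union(0, 11) -> merged; set of 0 now {0, 11}
Step 4: find(0) -> no change; set of 0 is {0, 11}
Step 5: union(12, 5) -> merged; set of 12 now {5, 12}
Step 6: union(12, 4) -> merged; set of 12 now {4, 5, 12}
Step 7: find(1) -> no change; set of 1 is {1}
Step 8: union(12, 11) -> merged; set of 12 now {0, 4, 5, 11, 12}
Step 9: union(8, 5) -> merged; set of 8 now {0, 2, 4, 5, 8, 10, 11, 12}
Step 10: find(4) -> no change; set of 4 is {0, 2, 4, 5, 8, 10, 11, 12}
Step 11: find(1) -> no change; set of 1 is {1}
Step 12: union(6, 11) -> merged; set of 6 now {0, 2, 4, 5, 6, 8, 10, 11, 12}
Step 13: find(11) -> no change; set of 11 is {0, 2, 4, 5, 6, 8, 10, 11, 12}
Step 14: find(6) -> no change; set of 6 is {0, 2, 4, 5, 6, 8, 10, 11, 12}
Set of 10: {0, 2, 4, 5, 6, 8, 10, 11, 12}; 3 is not a member.

Answer: no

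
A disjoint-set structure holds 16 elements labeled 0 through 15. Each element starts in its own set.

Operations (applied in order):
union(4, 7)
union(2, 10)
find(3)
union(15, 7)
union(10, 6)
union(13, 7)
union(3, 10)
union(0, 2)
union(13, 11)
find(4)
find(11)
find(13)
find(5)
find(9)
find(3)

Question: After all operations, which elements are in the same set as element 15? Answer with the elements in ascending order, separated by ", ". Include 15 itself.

Answer: 4, 7, 11, 13, 15

Derivation:
Step 1: union(4, 7) -> merged; set of 4 now {4, 7}
Step 2: union(2, 10) -> merged; set of 2 now {2, 10}
Step 3: find(3) -> no change; set of 3 is {3}
Step 4: union(15, 7) -> merged; set of 15 now {4, 7, 15}
Step 5: union(10, 6) -> merged; set of 10 now {2, 6, 10}
Step 6: union(13, 7) -> merged; set of 13 now {4, 7, 13, 15}
Step 7: union(3, 10) -> merged; set of 3 now {2, 3, 6, 10}
Step 8: union(0, 2) -> merged; set of 0 now {0, 2, 3, 6, 10}
Step 9: union(13, 11) -> merged; set of 13 now {4, 7, 11, 13, 15}
Step 10: find(4) -> no change; set of 4 is {4, 7, 11, 13, 15}
Step 11: find(11) -> no change; set of 11 is {4, 7, 11, 13, 15}
Step 12: find(13) -> no change; set of 13 is {4, 7, 11, 13, 15}
Step 13: find(5) -> no change; set of 5 is {5}
Step 14: find(9) -> no change; set of 9 is {9}
Step 15: find(3) -> no change; set of 3 is {0, 2, 3, 6, 10}
Component of 15: {4, 7, 11, 13, 15}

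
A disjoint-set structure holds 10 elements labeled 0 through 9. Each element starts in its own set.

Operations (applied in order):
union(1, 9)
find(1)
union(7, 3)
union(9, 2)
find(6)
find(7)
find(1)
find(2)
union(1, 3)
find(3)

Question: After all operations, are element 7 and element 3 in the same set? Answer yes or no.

Answer: yes

Derivation:
Step 1: union(1, 9) -> merged; set of 1 now {1, 9}
Step 2: find(1) -> no change; set of 1 is {1, 9}
Step 3: union(7, 3) -> merged; set of 7 now {3, 7}
Step 4: union(9, 2) -> merged; set of 9 now {1, 2, 9}
Step 5: find(6) -> no change; set of 6 is {6}
Step 6: find(7) -> no change; set of 7 is {3, 7}
Step 7: find(1) -> no change; set of 1 is {1, 2, 9}
Step 8: find(2) -> no change; set of 2 is {1, 2, 9}
Step 9: union(1, 3) -> merged; set of 1 now {1, 2, 3, 7, 9}
Step 10: find(3) -> no change; set of 3 is {1, 2, 3, 7, 9}
Set of 7: {1, 2, 3, 7, 9}; 3 is a member.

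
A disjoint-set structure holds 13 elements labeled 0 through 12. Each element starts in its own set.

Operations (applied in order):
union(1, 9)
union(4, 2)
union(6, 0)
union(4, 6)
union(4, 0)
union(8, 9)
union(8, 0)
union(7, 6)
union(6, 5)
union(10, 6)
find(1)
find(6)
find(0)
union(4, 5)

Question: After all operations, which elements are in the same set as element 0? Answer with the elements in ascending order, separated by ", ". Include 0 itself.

Step 1: union(1, 9) -> merged; set of 1 now {1, 9}
Step 2: union(4, 2) -> merged; set of 4 now {2, 4}
Step 3: union(6, 0) -> merged; set of 6 now {0, 6}
Step 4: union(4, 6) -> merged; set of 4 now {0, 2, 4, 6}
Step 5: union(4, 0) -> already same set; set of 4 now {0, 2, 4, 6}
Step 6: union(8, 9) -> merged; set of 8 now {1, 8, 9}
Step 7: union(8, 0) -> merged; set of 8 now {0, 1, 2, 4, 6, 8, 9}
Step 8: union(7, 6) -> merged; set of 7 now {0, 1, 2, 4, 6, 7, 8, 9}
Step 9: union(6, 5) -> merged; set of 6 now {0, 1, 2, 4, 5, 6, 7, 8, 9}
Step 10: union(10, 6) -> merged; set of 10 now {0, 1, 2, 4, 5, 6, 7, 8, 9, 10}
Step 11: find(1) -> no change; set of 1 is {0, 1, 2, 4, 5, 6, 7, 8, 9, 10}
Step 12: find(6) -> no change; set of 6 is {0, 1, 2, 4, 5, 6, 7, 8, 9, 10}
Step 13: find(0) -> no change; set of 0 is {0, 1, 2, 4, 5, 6, 7, 8, 9, 10}
Step 14: union(4, 5) -> already same set; set of 4 now {0, 1, 2, 4, 5, 6, 7, 8, 9, 10}
Component of 0: {0, 1, 2, 4, 5, 6, 7, 8, 9, 10}

Answer: 0, 1, 2, 4, 5, 6, 7, 8, 9, 10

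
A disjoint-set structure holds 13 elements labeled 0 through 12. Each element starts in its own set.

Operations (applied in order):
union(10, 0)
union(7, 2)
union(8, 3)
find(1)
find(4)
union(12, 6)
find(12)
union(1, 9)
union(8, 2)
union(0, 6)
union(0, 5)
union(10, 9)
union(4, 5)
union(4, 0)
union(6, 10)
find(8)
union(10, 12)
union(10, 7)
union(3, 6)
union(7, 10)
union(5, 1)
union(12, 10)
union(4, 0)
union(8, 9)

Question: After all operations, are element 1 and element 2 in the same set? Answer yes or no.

Answer: yes

Derivation:
Step 1: union(10, 0) -> merged; set of 10 now {0, 10}
Step 2: union(7, 2) -> merged; set of 7 now {2, 7}
Step 3: union(8, 3) -> merged; set of 8 now {3, 8}
Step 4: find(1) -> no change; set of 1 is {1}
Step 5: find(4) -> no change; set of 4 is {4}
Step 6: union(12, 6) -> merged; set of 12 now {6, 12}
Step 7: find(12) -> no change; set of 12 is {6, 12}
Step 8: union(1, 9) -> merged; set of 1 now {1, 9}
Step 9: union(8, 2) -> merged; set of 8 now {2, 3, 7, 8}
Step 10: union(0, 6) -> merged; set of 0 now {0, 6, 10, 12}
Step 11: union(0, 5) -> merged; set of 0 now {0, 5, 6, 10, 12}
Step 12: union(10, 9) -> merged; set of 10 now {0, 1, 5, 6, 9, 10, 12}
Step 13: union(4, 5) -> merged; set of 4 now {0, 1, 4, 5, 6, 9, 10, 12}
Step 14: union(4, 0) -> already same set; set of 4 now {0, 1, 4, 5, 6, 9, 10, 12}
Step 15: union(6, 10) -> already same set; set of 6 now {0, 1, 4, 5, 6, 9, 10, 12}
Step 16: find(8) -> no change; set of 8 is {2, 3, 7, 8}
Step 17: union(10, 12) -> already same set; set of 10 now {0, 1, 4, 5, 6, 9, 10, 12}
Step 18: union(10, 7) -> merged; set of 10 now {0, 1, 2, 3, 4, 5, 6, 7, 8, 9, 10, 12}
Step 19: union(3, 6) -> already same set; set of 3 now {0, 1, 2, 3, 4, 5, 6, 7, 8, 9, 10, 12}
Step 20: union(7, 10) -> already same set; set of 7 now {0, 1, 2, 3, 4, 5, 6, 7, 8, 9, 10, 12}
Step 21: union(5, 1) -> already same set; set of 5 now {0, 1, 2, 3, 4, 5, 6, 7, 8, 9, 10, 12}
Step 22: union(12, 10) -> already same set; set of 12 now {0, 1, 2, 3, 4, 5, 6, 7, 8, 9, 10, 12}
Step 23: union(4, 0) -> already same set; set of 4 now {0, 1, 2, 3, 4, 5, 6, 7, 8, 9, 10, 12}
Step 24: union(8, 9) -> already same set; set of 8 now {0, 1, 2, 3, 4, 5, 6, 7, 8, 9, 10, 12}
Set of 1: {0, 1, 2, 3, 4, 5, 6, 7, 8, 9, 10, 12}; 2 is a member.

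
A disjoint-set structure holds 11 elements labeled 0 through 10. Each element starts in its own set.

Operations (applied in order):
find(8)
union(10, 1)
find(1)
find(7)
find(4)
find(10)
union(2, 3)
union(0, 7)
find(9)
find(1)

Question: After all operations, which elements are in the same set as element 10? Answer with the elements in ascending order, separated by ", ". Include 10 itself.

Step 1: find(8) -> no change; set of 8 is {8}
Step 2: union(10, 1) -> merged; set of 10 now {1, 10}
Step 3: find(1) -> no change; set of 1 is {1, 10}
Step 4: find(7) -> no change; set of 7 is {7}
Step 5: find(4) -> no change; set of 4 is {4}
Step 6: find(10) -> no change; set of 10 is {1, 10}
Step 7: union(2, 3) -> merged; set of 2 now {2, 3}
Step 8: union(0, 7) -> merged; set of 0 now {0, 7}
Step 9: find(9) -> no change; set of 9 is {9}
Step 10: find(1) -> no change; set of 1 is {1, 10}
Component of 10: {1, 10}

Answer: 1, 10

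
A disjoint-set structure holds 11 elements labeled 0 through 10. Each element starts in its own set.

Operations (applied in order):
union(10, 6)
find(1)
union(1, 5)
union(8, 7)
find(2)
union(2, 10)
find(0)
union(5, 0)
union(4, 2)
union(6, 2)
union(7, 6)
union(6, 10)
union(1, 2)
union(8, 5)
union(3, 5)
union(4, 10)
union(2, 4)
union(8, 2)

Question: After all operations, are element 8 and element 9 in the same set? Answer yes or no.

Answer: no

Derivation:
Step 1: union(10, 6) -> merged; set of 10 now {6, 10}
Step 2: find(1) -> no change; set of 1 is {1}
Step 3: union(1, 5) -> merged; set of 1 now {1, 5}
Step 4: union(8, 7) -> merged; set of 8 now {7, 8}
Step 5: find(2) -> no change; set of 2 is {2}
Step 6: union(2, 10) -> merged; set of 2 now {2, 6, 10}
Step 7: find(0) -> no change; set of 0 is {0}
Step 8: union(5, 0) -> merged; set of 5 now {0, 1, 5}
Step 9: union(4, 2) -> merged; set of 4 now {2, 4, 6, 10}
Step 10: union(6, 2) -> already same set; set of 6 now {2, 4, 6, 10}
Step 11: union(7, 6) -> merged; set of 7 now {2, 4, 6, 7, 8, 10}
Step 12: union(6, 10) -> already same set; set of 6 now {2, 4, 6, 7, 8, 10}
Step 13: union(1, 2) -> merged; set of 1 now {0, 1, 2, 4, 5, 6, 7, 8, 10}
Step 14: union(8, 5) -> already same set; set of 8 now {0, 1, 2, 4, 5, 6, 7, 8, 10}
Step 15: union(3, 5) -> merged; set of 3 now {0, 1, 2, 3, 4, 5, 6, 7, 8, 10}
Step 16: union(4, 10) -> already same set; set of 4 now {0, 1, 2, 3, 4, 5, 6, 7, 8, 10}
Step 17: union(2, 4) -> already same set; set of 2 now {0, 1, 2, 3, 4, 5, 6, 7, 8, 10}
Step 18: union(8, 2) -> already same set; set of 8 now {0, 1, 2, 3, 4, 5, 6, 7, 8, 10}
Set of 8: {0, 1, 2, 3, 4, 5, 6, 7, 8, 10}; 9 is not a member.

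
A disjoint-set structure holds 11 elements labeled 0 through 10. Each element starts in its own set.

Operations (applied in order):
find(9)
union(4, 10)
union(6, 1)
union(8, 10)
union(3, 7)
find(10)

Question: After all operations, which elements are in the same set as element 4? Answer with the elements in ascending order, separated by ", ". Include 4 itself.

Answer: 4, 8, 10

Derivation:
Step 1: find(9) -> no change; set of 9 is {9}
Step 2: union(4, 10) -> merged; set of 4 now {4, 10}
Step 3: union(6, 1) -> merged; set of 6 now {1, 6}
Step 4: union(8, 10) -> merged; set of 8 now {4, 8, 10}
Step 5: union(3, 7) -> merged; set of 3 now {3, 7}
Step 6: find(10) -> no change; set of 10 is {4, 8, 10}
Component of 4: {4, 8, 10}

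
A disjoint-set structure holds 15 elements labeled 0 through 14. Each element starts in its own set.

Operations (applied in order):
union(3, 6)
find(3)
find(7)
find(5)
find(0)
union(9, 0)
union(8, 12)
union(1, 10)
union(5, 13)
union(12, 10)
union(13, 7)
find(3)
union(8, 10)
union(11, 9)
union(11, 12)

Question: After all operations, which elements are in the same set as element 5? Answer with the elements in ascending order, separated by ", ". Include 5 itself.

Step 1: union(3, 6) -> merged; set of 3 now {3, 6}
Step 2: find(3) -> no change; set of 3 is {3, 6}
Step 3: find(7) -> no change; set of 7 is {7}
Step 4: find(5) -> no change; set of 5 is {5}
Step 5: find(0) -> no change; set of 0 is {0}
Step 6: union(9, 0) -> merged; set of 9 now {0, 9}
Step 7: union(8, 12) -> merged; set of 8 now {8, 12}
Step 8: union(1, 10) -> merged; set of 1 now {1, 10}
Step 9: union(5, 13) -> merged; set of 5 now {5, 13}
Step 10: union(12, 10) -> merged; set of 12 now {1, 8, 10, 12}
Step 11: union(13, 7) -> merged; set of 13 now {5, 7, 13}
Step 12: find(3) -> no change; set of 3 is {3, 6}
Step 13: union(8, 10) -> already same set; set of 8 now {1, 8, 10, 12}
Step 14: union(11, 9) -> merged; set of 11 now {0, 9, 11}
Step 15: union(11, 12) -> merged; set of 11 now {0, 1, 8, 9, 10, 11, 12}
Component of 5: {5, 7, 13}

Answer: 5, 7, 13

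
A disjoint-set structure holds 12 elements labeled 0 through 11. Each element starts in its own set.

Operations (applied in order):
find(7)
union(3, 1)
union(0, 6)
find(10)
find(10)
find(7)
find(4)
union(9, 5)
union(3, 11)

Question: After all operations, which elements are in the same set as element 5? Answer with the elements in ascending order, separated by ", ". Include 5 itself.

Step 1: find(7) -> no change; set of 7 is {7}
Step 2: union(3, 1) -> merged; set of 3 now {1, 3}
Step 3: union(0, 6) -> merged; set of 0 now {0, 6}
Step 4: find(10) -> no change; set of 10 is {10}
Step 5: find(10) -> no change; set of 10 is {10}
Step 6: find(7) -> no change; set of 7 is {7}
Step 7: find(4) -> no change; set of 4 is {4}
Step 8: union(9, 5) -> merged; set of 9 now {5, 9}
Step 9: union(3, 11) -> merged; set of 3 now {1, 3, 11}
Component of 5: {5, 9}

Answer: 5, 9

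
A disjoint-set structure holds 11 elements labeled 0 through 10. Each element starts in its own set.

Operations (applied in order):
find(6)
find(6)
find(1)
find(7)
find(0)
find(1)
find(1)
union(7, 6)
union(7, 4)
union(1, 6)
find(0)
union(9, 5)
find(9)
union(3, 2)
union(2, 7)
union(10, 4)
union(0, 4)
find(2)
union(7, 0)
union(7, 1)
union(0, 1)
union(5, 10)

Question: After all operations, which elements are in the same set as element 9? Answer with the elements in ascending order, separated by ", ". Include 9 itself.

Answer: 0, 1, 2, 3, 4, 5, 6, 7, 9, 10

Derivation:
Step 1: find(6) -> no change; set of 6 is {6}
Step 2: find(6) -> no change; set of 6 is {6}
Step 3: find(1) -> no change; set of 1 is {1}
Step 4: find(7) -> no change; set of 7 is {7}
Step 5: find(0) -> no change; set of 0 is {0}
Step 6: find(1) -> no change; set of 1 is {1}
Step 7: find(1) -> no change; set of 1 is {1}
Step 8: union(7, 6) -> merged; set of 7 now {6, 7}
Step 9: union(7, 4) -> merged; set of 7 now {4, 6, 7}
Step 10: union(1, 6) -> merged; set of 1 now {1, 4, 6, 7}
Step 11: find(0) -> no change; set of 0 is {0}
Step 12: union(9, 5) -> merged; set of 9 now {5, 9}
Step 13: find(9) -> no change; set of 9 is {5, 9}
Step 14: union(3, 2) -> merged; set of 3 now {2, 3}
Step 15: union(2, 7) -> merged; set of 2 now {1, 2, 3, 4, 6, 7}
Step 16: union(10, 4) -> merged; set of 10 now {1, 2, 3, 4, 6, 7, 10}
Step 17: union(0, 4) -> merged; set of 0 now {0, 1, 2, 3, 4, 6, 7, 10}
Step 18: find(2) -> no change; set of 2 is {0, 1, 2, 3, 4, 6, 7, 10}
Step 19: union(7, 0) -> already same set; set of 7 now {0, 1, 2, 3, 4, 6, 7, 10}
Step 20: union(7, 1) -> already same set; set of 7 now {0, 1, 2, 3, 4, 6, 7, 10}
Step 21: union(0, 1) -> already same set; set of 0 now {0, 1, 2, 3, 4, 6, 7, 10}
Step 22: union(5, 10) -> merged; set of 5 now {0, 1, 2, 3, 4, 5, 6, 7, 9, 10}
Component of 9: {0, 1, 2, 3, 4, 5, 6, 7, 9, 10}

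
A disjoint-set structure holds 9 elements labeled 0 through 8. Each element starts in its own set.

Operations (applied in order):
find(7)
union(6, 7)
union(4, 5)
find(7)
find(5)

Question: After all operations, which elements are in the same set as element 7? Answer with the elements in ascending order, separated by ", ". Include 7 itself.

Step 1: find(7) -> no change; set of 7 is {7}
Step 2: union(6, 7) -> merged; set of 6 now {6, 7}
Step 3: union(4, 5) -> merged; set of 4 now {4, 5}
Step 4: find(7) -> no change; set of 7 is {6, 7}
Step 5: find(5) -> no change; set of 5 is {4, 5}
Component of 7: {6, 7}

Answer: 6, 7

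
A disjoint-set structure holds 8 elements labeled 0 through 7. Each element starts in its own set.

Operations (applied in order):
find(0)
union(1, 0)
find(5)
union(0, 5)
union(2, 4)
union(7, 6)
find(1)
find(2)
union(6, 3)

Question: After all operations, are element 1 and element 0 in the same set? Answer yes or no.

Step 1: find(0) -> no change; set of 0 is {0}
Step 2: union(1, 0) -> merged; set of 1 now {0, 1}
Step 3: find(5) -> no change; set of 5 is {5}
Step 4: union(0, 5) -> merged; set of 0 now {0, 1, 5}
Step 5: union(2, 4) -> merged; set of 2 now {2, 4}
Step 6: union(7, 6) -> merged; set of 7 now {6, 7}
Step 7: find(1) -> no change; set of 1 is {0, 1, 5}
Step 8: find(2) -> no change; set of 2 is {2, 4}
Step 9: union(6, 3) -> merged; set of 6 now {3, 6, 7}
Set of 1: {0, 1, 5}; 0 is a member.

Answer: yes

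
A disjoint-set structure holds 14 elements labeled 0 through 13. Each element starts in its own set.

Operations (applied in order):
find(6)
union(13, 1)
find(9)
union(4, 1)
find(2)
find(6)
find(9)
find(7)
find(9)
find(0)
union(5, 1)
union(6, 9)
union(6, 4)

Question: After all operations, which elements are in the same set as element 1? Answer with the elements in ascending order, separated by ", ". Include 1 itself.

Answer: 1, 4, 5, 6, 9, 13

Derivation:
Step 1: find(6) -> no change; set of 6 is {6}
Step 2: union(13, 1) -> merged; set of 13 now {1, 13}
Step 3: find(9) -> no change; set of 9 is {9}
Step 4: union(4, 1) -> merged; set of 4 now {1, 4, 13}
Step 5: find(2) -> no change; set of 2 is {2}
Step 6: find(6) -> no change; set of 6 is {6}
Step 7: find(9) -> no change; set of 9 is {9}
Step 8: find(7) -> no change; set of 7 is {7}
Step 9: find(9) -> no change; set of 9 is {9}
Step 10: find(0) -> no change; set of 0 is {0}
Step 11: union(5, 1) -> merged; set of 5 now {1, 4, 5, 13}
Step 12: union(6, 9) -> merged; set of 6 now {6, 9}
Step 13: union(6, 4) -> merged; set of 6 now {1, 4, 5, 6, 9, 13}
Component of 1: {1, 4, 5, 6, 9, 13}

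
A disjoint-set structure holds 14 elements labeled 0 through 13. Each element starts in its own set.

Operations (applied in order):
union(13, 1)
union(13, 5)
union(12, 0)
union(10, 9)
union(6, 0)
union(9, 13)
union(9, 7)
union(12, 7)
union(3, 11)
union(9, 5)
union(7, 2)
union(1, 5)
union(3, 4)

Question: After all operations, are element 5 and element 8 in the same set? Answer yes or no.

Step 1: union(13, 1) -> merged; set of 13 now {1, 13}
Step 2: union(13, 5) -> merged; set of 13 now {1, 5, 13}
Step 3: union(12, 0) -> merged; set of 12 now {0, 12}
Step 4: union(10, 9) -> merged; set of 10 now {9, 10}
Step 5: union(6, 0) -> merged; set of 6 now {0, 6, 12}
Step 6: union(9, 13) -> merged; set of 9 now {1, 5, 9, 10, 13}
Step 7: union(9, 7) -> merged; set of 9 now {1, 5, 7, 9, 10, 13}
Step 8: union(12, 7) -> merged; set of 12 now {0, 1, 5, 6, 7, 9, 10, 12, 13}
Step 9: union(3, 11) -> merged; set of 3 now {3, 11}
Step 10: union(9, 5) -> already same set; set of 9 now {0, 1, 5, 6, 7, 9, 10, 12, 13}
Step 11: union(7, 2) -> merged; set of 7 now {0, 1, 2, 5, 6, 7, 9, 10, 12, 13}
Step 12: union(1, 5) -> already same set; set of 1 now {0, 1, 2, 5, 6, 7, 9, 10, 12, 13}
Step 13: union(3, 4) -> merged; set of 3 now {3, 4, 11}
Set of 5: {0, 1, 2, 5, 6, 7, 9, 10, 12, 13}; 8 is not a member.

Answer: no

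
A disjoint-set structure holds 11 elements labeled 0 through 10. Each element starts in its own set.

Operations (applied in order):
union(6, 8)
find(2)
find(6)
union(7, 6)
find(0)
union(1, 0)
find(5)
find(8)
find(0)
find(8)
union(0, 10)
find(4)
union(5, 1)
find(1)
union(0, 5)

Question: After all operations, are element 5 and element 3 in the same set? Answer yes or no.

Step 1: union(6, 8) -> merged; set of 6 now {6, 8}
Step 2: find(2) -> no change; set of 2 is {2}
Step 3: find(6) -> no change; set of 6 is {6, 8}
Step 4: union(7, 6) -> merged; set of 7 now {6, 7, 8}
Step 5: find(0) -> no change; set of 0 is {0}
Step 6: union(1, 0) -> merged; set of 1 now {0, 1}
Step 7: find(5) -> no change; set of 5 is {5}
Step 8: find(8) -> no change; set of 8 is {6, 7, 8}
Step 9: find(0) -> no change; set of 0 is {0, 1}
Step 10: find(8) -> no change; set of 8 is {6, 7, 8}
Step 11: union(0, 10) -> merged; set of 0 now {0, 1, 10}
Step 12: find(4) -> no change; set of 4 is {4}
Step 13: union(5, 1) -> merged; set of 5 now {0, 1, 5, 10}
Step 14: find(1) -> no change; set of 1 is {0, 1, 5, 10}
Step 15: union(0, 5) -> already same set; set of 0 now {0, 1, 5, 10}
Set of 5: {0, 1, 5, 10}; 3 is not a member.

Answer: no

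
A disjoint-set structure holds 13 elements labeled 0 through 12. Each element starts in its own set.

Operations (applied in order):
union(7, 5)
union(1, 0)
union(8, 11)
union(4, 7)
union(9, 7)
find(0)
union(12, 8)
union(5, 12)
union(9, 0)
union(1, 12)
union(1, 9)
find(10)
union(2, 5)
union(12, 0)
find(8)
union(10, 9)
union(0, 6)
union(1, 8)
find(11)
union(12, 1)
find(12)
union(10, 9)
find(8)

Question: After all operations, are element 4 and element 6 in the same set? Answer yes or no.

Step 1: union(7, 5) -> merged; set of 7 now {5, 7}
Step 2: union(1, 0) -> merged; set of 1 now {0, 1}
Step 3: union(8, 11) -> merged; set of 8 now {8, 11}
Step 4: union(4, 7) -> merged; set of 4 now {4, 5, 7}
Step 5: union(9, 7) -> merged; set of 9 now {4, 5, 7, 9}
Step 6: find(0) -> no change; set of 0 is {0, 1}
Step 7: union(12, 8) -> merged; set of 12 now {8, 11, 12}
Step 8: union(5, 12) -> merged; set of 5 now {4, 5, 7, 8, 9, 11, 12}
Step 9: union(9, 0) -> merged; set of 9 now {0, 1, 4, 5, 7, 8, 9, 11, 12}
Step 10: union(1, 12) -> already same set; set of 1 now {0, 1, 4, 5, 7, 8, 9, 11, 12}
Step 11: union(1, 9) -> already same set; set of 1 now {0, 1, 4, 5, 7, 8, 9, 11, 12}
Step 12: find(10) -> no change; set of 10 is {10}
Step 13: union(2, 5) -> merged; set of 2 now {0, 1, 2, 4, 5, 7, 8, 9, 11, 12}
Step 14: union(12, 0) -> already same set; set of 12 now {0, 1, 2, 4, 5, 7, 8, 9, 11, 12}
Step 15: find(8) -> no change; set of 8 is {0, 1, 2, 4, 5, 7, 8, 9, 11, 12}
Step 16: union(10, 9) -> merged; set of 10 now {0, 1, 2, 4, 5, 7, 8, 9, 10, 11, 12}
Step 17: union(0, 6) -> merged; set of 0 now {0, 1, 2, 4, 5, 6, 7, 8, 9, 10, 11, 12}
Step 18: union(1, 8) -> already same set; set of 1 now {0, 1, 2, 4, 5, 6, 7, 8, 9, 10, 11, 12}
Step 19: find(11) -> no change; set of 11 is {0, 1, 2, 4, 5, 6, 7, 8, 9, 10, 11, 12}
Step 20: union(12, 1) -> already same set; set of 12 now {0, 1, 2, 4, 5, 6, 7, 8, 9, 10, 11, 12}
Step 21: find(12) -> no change; set of 12 is {0, 1, 2, 4, 5, 6, 7, 8, 9, 10, 11, 12}
Step 22: union(10, 9) -> already same set; set of 10 now {0, 1, 2, 4, 5, 6, 7, 8, 9, 10, 11, 12}
Step 23: find(8) -> no change; set of 8 is {0, 1, 2, 4, 5, 6, 7, 8, 9, 10, 11, 12}
Set of 4: {0, 1, 2, 4, 5, 6, 7, 8, 9, 10, 11, 12}; 6 is a member.

Answer: yes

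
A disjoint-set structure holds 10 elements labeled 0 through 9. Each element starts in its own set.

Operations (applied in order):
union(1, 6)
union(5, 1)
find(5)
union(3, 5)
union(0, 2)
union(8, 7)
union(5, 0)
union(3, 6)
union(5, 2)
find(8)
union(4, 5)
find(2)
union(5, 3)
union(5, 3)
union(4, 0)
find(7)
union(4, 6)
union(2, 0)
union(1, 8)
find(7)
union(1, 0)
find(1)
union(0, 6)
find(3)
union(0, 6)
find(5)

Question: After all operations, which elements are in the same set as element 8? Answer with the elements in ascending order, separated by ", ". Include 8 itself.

Step 1: union(1, 6) -> merged; set of 1 now {1, 6}
Step 2: union(5, 1) -> merged; set of 5 now {1, 5, 6}
Step 3: find(5) -> no change; set of 5 is {1, 5, 6}
Step 4: union(3, 5) -> merged; set of 3 now {1, 3, 5, 6}
Step 5: union(0, 2) -> merged; set of 0 now {0, 2}
Step 6: union(8, 7) -> merged; set of 8 now {7, 8}
Step 7: union(5, 0) -> merged; set of 5 now {0, 1, 2, 3, 5, 6}
Step 8: union(3, 6) -> already same set; set of 3 now {0, 1, 2, 3, 5, 6}
Step 9: union(5, 2) -> already same set; set of 5 now {0, 1, 2, 3, 5, 6}
Step 10: find(8) -> no change; set of 8 is {7, 8}
Step 11: union(4, 5) -> merged; set of 4 now {0, 1, 2, 3, 4, 5, 6}
Step 12: find(2) -> no change; set of 2 is {0, 1, 2, 3, 4, 5, 6}
Step 13: union(5, 3) -> already same set; set of 5 now {0, 1, 2, 3, 4, 5, 6}
Step 14: union(5, 3) -> already same set; set of 5 now {0, 1, 2, 3, 4, 5, 6}
Step 15: union(4, 0) -> already same set; set of 4 now {0, 1, 2, 3, 4, 5, 6}
Step 16: find(7) -> no change; set of 7 is {7, 8}
Step 17: union(4, 6) -> already same set; set of 4 now {0, 1, 2, 3, 4, 5, 6}
Step 18: union(2, 0) -> already same set; set of 2 now {0, 1, 2, 3, 4, 5, 6}
Step 19: union(1, 8) -> merged; set of 1 now {0, 1, 2, 3, 4, 5, 6, 7, 8}
Step 20: find(7) -> no change; set of 7 is {0, 1, 2, 3, 4, 5, 6, 7, 8}
Step 21: union(1, 0) -> already same set; set of 1 now {0, 1, 2, 3, 4, 5, 6, 7, 8}
Step 22: find(1) -> no change; set of 1 is {0, 1, 2, 3, 4, 5, 6, 7, 8}
Step 23: union(0, 6) -> already same set; set of 0 now {0, 1, 2, 3, 4, 5, 6, 7, 8}
Step 24: find(3) -> no change; set of 3 is {0, 1, 2, 3, 4, 5, 6, 7, 8}
Step 25: union(0, 6) -> already same set; set of 0 now {0, 1, 2, 3, 4, 5, 6, 7, 8}
Step 26: find(5) -> no change; set of 5 is {0, 1, 2, 3, 4, 5, 6, 7, 8}
Component of 8: {0, 1, 2, 3, 4, 5, 6, 7, 8}

Answer: 0, 1, 2, 3, 4, 5, 6, 7, 8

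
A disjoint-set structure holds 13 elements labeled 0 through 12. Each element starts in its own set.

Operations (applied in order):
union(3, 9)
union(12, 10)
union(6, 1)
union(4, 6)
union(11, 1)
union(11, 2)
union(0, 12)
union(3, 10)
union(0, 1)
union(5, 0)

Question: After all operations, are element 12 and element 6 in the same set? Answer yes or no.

Answer: yes

Derivation:
Step 1: union(3, 9) -> merged; set of 3 now {3, 9}
Step 2: union(12, 10) -> merged; set of 12 now {10, 12}
Step 3: union(6, 1) -> merged; set of 6 now {1, 6}
Step 4: union(4, 6) -> merged; set of 4 now {1, 4, 6}
Step 5: union(11, 1) -> merged; set of 11 now {1, 4, 6, 11}
Step 6: union(11, 2) -> merged; set of 11 now {1, 2, 4, 6, 11}
Step 7: union(0, 12) -> merged; set of 0 now {0, 10, 12}
Step 8: union(3, 10) -> merged; set of 3 now {0, 3, 9, 10, 12}
Step 9: union(0, 1) -> merged; set of 0 now {0, 1, 2, 3, 4, 6, 9, 10, 11, 12}
Step 10: union(5, 0) -> merged; set of 5 now {0, 1, 2, 3, 4, 5, 6, 9, 10, 11, 12}
Set of 12: {0, 1, 2, 3, 4, 5, 6, 9, 10, 11, 12}; 6 is a member.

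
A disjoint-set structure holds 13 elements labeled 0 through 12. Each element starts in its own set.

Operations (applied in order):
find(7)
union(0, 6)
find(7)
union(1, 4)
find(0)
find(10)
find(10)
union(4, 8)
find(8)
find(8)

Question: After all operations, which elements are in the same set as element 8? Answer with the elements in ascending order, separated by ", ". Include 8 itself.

Step 1: find(7) -> no change; set of 7 is {7}
Step 2: union(0, 6) -> merged; set of 0 now {0, 6}
Step 3: find(7) -> no change; set of 7 is {7}
Step 4: union(1, 4) -> merged; set of 1 now {1, 4}
Step 5: find(0) -> no change; set of 0 is {0, 6}
Step 6: find(10) -> no change; set of 10 is {10}
Step 7: find(10) -> no change; set of 10 is {10}
Step 8: union(4, 8) -> merged; set of 4 now {1, 4, 8}
Step 9: find(8) -> no change; set of 8 is {1, 4, 8}
Step 10: find(8) -> no change; set of 8 is {1, 4, 8}
Component of 8: {1, 4, 8}

Answer: 1, 4, 8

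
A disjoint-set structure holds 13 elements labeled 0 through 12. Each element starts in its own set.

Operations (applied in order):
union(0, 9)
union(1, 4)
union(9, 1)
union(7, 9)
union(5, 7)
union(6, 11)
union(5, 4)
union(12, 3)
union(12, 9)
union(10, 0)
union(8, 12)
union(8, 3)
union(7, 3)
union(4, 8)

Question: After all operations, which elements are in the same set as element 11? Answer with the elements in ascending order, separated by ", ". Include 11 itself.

Step 1: union(0, 9) -> merged; set of 0 now {0, 9}
Step 2: union(1, 4) -> merged; set of 1 now {1, 4}
Step 3: union(9, 1) -> merged; set of 9 now {0, 1, 4, 9}
Step 4: union(7, 9) -> merged; set of 7 now {0, 1, 4, 7, 9}
Step 5: union(5, 7) -> merged; set of 5 now {0, 1, 4, 5, 7, 9}
Step 6: union(6, 11) -> merged; set of 6 now {6, 11}
Step 7: union(5, 4) -> already same set; set of 5 now {0, 1, 4, 5, 7, 9}
Step 8: union(12, 3) -> merged; set of 12 now {3, 12}
Step 9: union(12, 9) -> merged; set of 12 now {0, 1, 3, 4, 5, 7, 9, 12}
Step 10: union(10, 0) -> merged; set of 10 now {0, 1, 3, 4, 5, 7, 9, 10, 12}
Step 11: union(8, 12) -> merged; set of 8 now {0, 1, 3, 4, 5, 7, 8, 9, 10, 12}
Step 12: union(8, 3) -> already same set; set of 8 now {0, 1, 3, 4, 5, 7, 8, 9, 10, 12}
Step 13: union(7, 3) -> already same set; set of 7 now {0, 1, 3, 4, 5, 7, 8, 9, 10, 12}
Step 14: union(4, 8) -> already same set; set of 4 now {0, 1, 3, 4, 5, 7, 8, 9, 10, 12}
Component of 11: {6, 11}

Answer: 6, 11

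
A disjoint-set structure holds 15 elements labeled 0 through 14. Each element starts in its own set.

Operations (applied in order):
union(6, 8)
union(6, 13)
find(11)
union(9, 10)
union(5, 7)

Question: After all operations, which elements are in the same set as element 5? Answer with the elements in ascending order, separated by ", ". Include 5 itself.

Step 1: union(6, 8) -> merged; set of 6 now {6, 8}
Step 2: union(6, 13) -> merged; set of 6 now {6, 8, 13}
Step 3: find(11) -> no change; set of 11 is {11}
Step 4: union(9, 10) -> merged; set of 9 now {9, 10}
Step 5: union(5, 7) -> merged; set of 5 now {5, 7}
Component of 5: {5, 7}

Answer: 5, 7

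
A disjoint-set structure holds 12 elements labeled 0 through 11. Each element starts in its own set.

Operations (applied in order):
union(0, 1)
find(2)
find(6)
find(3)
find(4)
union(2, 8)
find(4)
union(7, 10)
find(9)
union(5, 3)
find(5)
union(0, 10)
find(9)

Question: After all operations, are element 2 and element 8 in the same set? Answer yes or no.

Step 1: union(0, 1) -> merged; set of 0 now {0, 1}
Step 2: find(2) -> no change; set of 2 is {2}
Step 3: find(6) -> no change; set of 6 is {6}
Step 4: find(3) -> no change; set of 3 is {3}
Step 5: find(4) -> no change; set of 4 is {4}
Step 6: union(2, 8) -> merged; set of 2 now {2, 8}
Step 7: find(4) -> no change; set of 4 is {4}
Step 8: union(7, 10) -> merged; set of 7 now {7, 10}
Step 9: find(9) -> no change; set of 9 is {9}
Step 10: union(5, 3) -> merged; set of 5 now {3, 5}
Step 11: find(5) -> no change; set of 5 is {3, 5}
Step 12: union(0, 10) -> merged; set of 0 now {0, 1, 7, 10}
Step 13: find(9) -> no change; set of 9 is {9}
Set of 2: {2, 8}; 8 is a member.

Answer: yes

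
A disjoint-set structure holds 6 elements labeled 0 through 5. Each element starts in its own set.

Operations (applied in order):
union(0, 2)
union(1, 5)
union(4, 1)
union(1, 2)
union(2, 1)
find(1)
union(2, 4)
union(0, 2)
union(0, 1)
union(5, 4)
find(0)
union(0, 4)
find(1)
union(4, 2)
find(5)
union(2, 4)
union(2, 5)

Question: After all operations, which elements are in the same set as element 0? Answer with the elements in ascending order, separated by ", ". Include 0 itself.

Answer: 0, 1, 2, 4, 5

Derivation:
Step 1: union(0, 2) -> merged; set of 0 now {0, 2}
Step 2: union(1, 5) -> merged; set of 1 now {1, 5}
Step 3: union(4, 1) -> merged; set of 4 now {1, 4, 5}
Step 4: union(1, 2) -> merged; set of 1 now {0, 1, 2, 4, 5}
Step 5: union(2, 1) -> already same set; set of 2 now {0, 1, 2, 4, 5}
Step 6: find(1) -> no change; set of 1 is {0, 1, 2, 4, 5}
Step 7: union(2, 4) -> already same set; set of 2 now {0, 1, 2, 4, 5}
Step 8: union(0, 2) -> already same set; set of 0 now {0, 1, 2, 4, 5}
Step 9: union(0, 1) -> already same set; set of 0 now {0, 1, 2, 4, 5}
Step 10: union(5, 4) -> already same set; set of 5 now {0, 1, 2, 4, 5}
Step 11: find(0) -> no change; set of 0 is {0, 1, 2, 4, 5}
Step 12: union(0, 4) -> already same set; set of 0 now {0, 1, 2, 4, 5}
Step 13: find(1) -> no change; set of 1 is {0, 1, 2, 4, 5}
Step 14: union(4, 2) -> already same set; set of 4 now {0, 1, 2, 4, 5}
Step 15: find(5) -> no change; set of 5 is {0, 1, 2, 4, 5}
Step 16: union(2, 4) -> already same set; set of 2 now {0, 1, 2, 4, 5}
Step 17: union(2, 5) -> already same set; set of 2 now {0, 1, 2, 4, 5}
Component of 0: {0, 1, 2, 4, 5}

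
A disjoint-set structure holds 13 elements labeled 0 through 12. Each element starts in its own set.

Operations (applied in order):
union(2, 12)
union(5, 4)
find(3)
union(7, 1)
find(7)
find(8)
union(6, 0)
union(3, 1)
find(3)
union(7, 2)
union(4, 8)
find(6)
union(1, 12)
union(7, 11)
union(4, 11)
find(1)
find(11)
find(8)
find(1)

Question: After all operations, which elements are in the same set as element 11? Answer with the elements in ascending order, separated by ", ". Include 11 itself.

Step 1: union(2, 12) -> merged; set of 2 now {2, 12}
Step 2: union(5, 4) -> merged; set of 5 now {4, 5}
Step 3: find(3) -> no change; set of 3 is {3}
Step 4: union(7, 1) -> merged; set of 7 now {1, 7}
Step 5: find(7) -> no change; set of 7 is {1, 7}
Step 6: find(8) -> no change; set of 8 is {8}
Step 7: union(6, 0) -> merged; set of 6 now {0, 6}
Step 8: union(3, 1) -> merged; set of 3 now {1, 3, 7}
Step 9: find(3) -> no change; set of 3 is {1, 3, 7}
Step 10: union(7, 2) -> merged; set of 7 now {1, 2, 3, 7, 12}
Step 11: union(4, 8) -> merged; set of 4 now {4, 5, 8}
Step 12: find(6) -> no change; set of 6 is {0, 6}
Step 13: union(1, 12) -> already same set; set of 1 now {1, 2, 3, 7, 12}
Step 14: union(7, 11) -> merged; set of 7 now {1, 2, 3, 7, 11, 12}
Step 15: union(4, 11) -> merged; set of 4 now {1, 2, 3, 4, 5, 7, 8, 11, 12}
Step 16: find(1) -> no change; set of 1 is {1, 2, 3, 4, 5, 7, 8, 11, 12}
Step 17: find(11) -> no change; set of 11 is {1, 2, 3, 4, 5, 7, 8, 11, 12}
Step 18: find(8) -> no change; set of 8 is {1, 2, 3, 4, 5, 7, 8, 11, 12}
Step 19: find(1) -> no change; set of 1 is {1, 2, 3, 4, 5, 7, 8, 11, 12}
Component of 11: {1, 2, 3, 4, 5, 7, 8, 11, 12}

Answer: 1, 2, 3, 4, 5, 7, 8, 11, 12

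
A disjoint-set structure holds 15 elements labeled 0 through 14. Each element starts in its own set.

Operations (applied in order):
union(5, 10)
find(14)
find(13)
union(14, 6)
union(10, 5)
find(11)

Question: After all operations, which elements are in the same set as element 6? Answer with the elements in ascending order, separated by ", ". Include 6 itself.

Answer: 6, 14

Derivation:
Step 1: union(5, 10) -> merged; set of 5 now {5, 10}
Step 2: find(14) -> no change; set of 14 is {14}
Step 3: find(13) -> no change; set of 13 is {13}
Step 4: union(14, 6) -> merged; set of 14 now {6, 14}
Step 5: union(10, 5) -> already same set; set of 10 now {5, 10}
Step 6: find(11) -> no change; set of 11 is {11}
Component of 6: {6, 14}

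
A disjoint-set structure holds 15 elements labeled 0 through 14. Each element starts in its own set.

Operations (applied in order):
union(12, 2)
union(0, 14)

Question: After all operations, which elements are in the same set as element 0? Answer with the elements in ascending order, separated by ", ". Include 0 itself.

Step 1: union(12, 2) -> merged; set of 12 now {2, 12}
Step 2: union(0, 14) -> merged; set of 0 now {0, 14}
Component of 0: {0, 14}

Answer: 0, 14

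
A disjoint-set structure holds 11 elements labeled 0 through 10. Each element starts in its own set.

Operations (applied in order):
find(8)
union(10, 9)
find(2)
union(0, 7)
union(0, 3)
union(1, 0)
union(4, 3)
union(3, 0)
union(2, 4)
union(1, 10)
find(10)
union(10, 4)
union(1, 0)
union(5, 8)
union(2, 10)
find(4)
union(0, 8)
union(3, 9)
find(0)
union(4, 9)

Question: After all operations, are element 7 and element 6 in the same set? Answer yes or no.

Answer: no

Derivation:
Step 1: find(8) -> no change; set of 8 is {8}
Step 2: union(10, 9) -> merged; set of 10 now {9, 10}
Step 3: find(2) -> no change; set of 2 is {2}
Step 4: union(0, 7) -> merged; set of 0 now {0, 7}
Step 5: union(0, 3) -> merged; set of 0 now {0, 3, 7}
Step 6: union(1, 0) -> merged; set of 1 now {0, 1, 3, 7}
Step 7: union(4, 3) -> merged; set of 4 now {0, 1, 3, 4, 7}
Step 8: union(3, 0) -> already same set; set of 3 now {0, 1, 3, 4, 7}
Step 9: union(2, 4) -> merged; set of 2 now {0, 1, 2, 3, 4, 7}
Step 10: union(1, 10) -> merged; set of 1 now {0, 1, 2, 3, 4, 7, 9, 10}
Step 11: find(10) -> no change; set of 10 is {0, 1, 2, 3, 4, 7, 9, 10}
Step 12: union(10, 4) -> already same set; set of 10 now {0, 1, 2, 3, 4, 7, 9, 10}
Step 13: union(1, 0) -> already same set; set of 1 now {0, 1, 2, 3, 4, 7, 9, 10}
Step 14: union(5, 8) -> merged; set of 5 now {5, 8}
Step 15: union(2, 10) -> already same set; set of 2 now {0, 1, 2, 3, 4, 7, 9, 10}
Step 16: find(4) -> no change; set of 4 is {0, 1, 2, 3, 4, 7, 9, 10}
Step 17: union(0, 8) -> merged; set of 0 now {0, 1, 2, 3, 4, 5, 7, 8, 9, 10}
Step 18: union(3, 9) -> already same set; set of 3 now {0, 1, 2, 3, 4, 5, 7, 8, 9, 10}
Step 19: find(0) -> no change; set of 0 is {0, 1, 2, 3, 4, 5, 7, 8, 9, 10}
Step 20: union(4, 9) -> already same set; set of 4 now {0, 1, 2, 3, 4, 5, 7, 8, 9, 10}
Set of 7: {0, 1, 2, 3, 4, 5, 7, 8, 9, 10}; 6 is not a member.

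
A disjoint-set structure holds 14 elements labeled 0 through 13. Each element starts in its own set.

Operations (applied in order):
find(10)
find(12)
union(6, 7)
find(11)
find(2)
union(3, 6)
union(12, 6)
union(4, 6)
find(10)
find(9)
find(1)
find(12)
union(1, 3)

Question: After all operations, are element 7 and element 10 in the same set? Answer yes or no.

Step 1: find(10) -> no change; set of 10 is {10}
Step 2: find(12) -> no change; set of 12 is {12}
Step 3: union(6, 7) -> merged; set of 6 now {6, 7}
Step 4: find(11) -> no change; set of 11 is {11}
Step 5: find(2) -> no change; set of 2 is {2}
Step 6: union(3, 6) -> merged; set of 3 now {3, 6, 7}
Step 7: union(12, 6) -> merged; set of 12 now {3, 6, 7, 12}
Step 8: union(4, 6) -> merged; set of 4 now {3, 4, 6, 7, 12}
Step 9: find(10) -> no change; set of 10 is {10}
Step 10: find(9) -> no change; set of 9 is {9}
Step 11: find(1) -> no change; set of 1 is {1}
Step 12: find(12) -> no change; set of 12 is {3, 4, 6, 7, 12}
Step 13: union(1, 3) -> merged; set of 1 now {1, 3, 4, 6, 7, 12}
Set of 7: {1, 3, 4, 6, 7, 12}; 10 is not a member.

Answer: no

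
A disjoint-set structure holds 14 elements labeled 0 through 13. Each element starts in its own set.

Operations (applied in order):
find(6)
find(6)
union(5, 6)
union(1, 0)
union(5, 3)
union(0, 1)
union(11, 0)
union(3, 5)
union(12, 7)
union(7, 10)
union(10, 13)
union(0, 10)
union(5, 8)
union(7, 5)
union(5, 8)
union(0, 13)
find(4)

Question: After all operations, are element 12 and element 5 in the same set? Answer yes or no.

Step 1: find(6) -> no change; set of 6 is {6}
Step 2: find(6) -> no change; set of 6 is {6}
Step 3: union(5, 6) -> merged; set of 5 now {5, 6}
Step 4: union(1, 0) -> merged; set of 1 now {0, 1}
Step 5: union(5, 3) -> merged; set of 5 now {3, 5, 6}
Step 6: union(0, 1) -> already same set; set of 0 now {0, 1}
Step 7: union(11, 0) -> merged; set of 11 now {0, 1, 11}
Step 8: union(3, 5) -> already same set; set of 3 now {3, 5, 6}
Step 9: union(12, 7) -> merged; set of 12 now {7, 12}
Step 10: union(7, 10) -> merged; set of 7 now {7, 10, 12}
Step 11: union(10, 13) -> merged; set of 10 now {7, 10, 12, 13}
Step 12: union(0, 10) -> merged; set of 0 now {0, 1, 7, 10, 11, 12, 13}
Step 13: union(5, 8) -> merged; set of 5 now {3, 5, 6, 8}
Step 14: union(7, 5) -> merged; set of 7 now {0, 1, 3, 5, 6, 7, 8, 10, 11, 12, 13}
Step 15: union(5, 8) -> already same set; set of 5 now {0, 1, 3, 5, 6, 7, 8, 10, 11, 12, 13}
Step 16: union(0, 13) -> already same set; set of 0 now {0, 1, 3, 5, 6, 7, 8, 10, 11, 12, 13}
Step 17: find(4) -> no change; set of 4 is {4}
Set of 12: {0, 1, 3, 5, 6, 7, 8, 10, 11, 12, 13}; 5 is a member.

Answer: yes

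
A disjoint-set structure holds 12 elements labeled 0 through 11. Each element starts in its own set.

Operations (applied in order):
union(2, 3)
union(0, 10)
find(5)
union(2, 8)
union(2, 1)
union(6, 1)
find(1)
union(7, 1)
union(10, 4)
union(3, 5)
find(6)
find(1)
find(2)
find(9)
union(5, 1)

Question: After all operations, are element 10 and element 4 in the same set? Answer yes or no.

Step 1: union(2, 3) -> merged; set of 2 now {2, 3}
Step 2: union(0, 10) -> merged; set of 0 now {0, 10}
Step 3: find(5) -> no change; set of 5 is {5}
Step 4: union(2, 8) -> merged; set of 2 now {2, 3, 8}
Step 5: union(2, 1) -> merged; set of 2 now {1, 2, 3, 8}
Step 6: union(6, 1) -> merged; set of 6 now {1, 2, 3, 6, 8}
Step 7: find(1) -> no change; set of 1 is {1, 2, 3, 6, 8}
Step 8: union(7, 1) -> merged; set of 7 now {1, 2, 3, 6, 7, 8}
Step 9: union(10, 4) -> merged; set of 10 now {0, 4, 10}
Step 10: union(3, 5) -> merged; set of 3 now {1, 2, 3, 5, 6, 7, 8}
Step 11: find(6) -> no change; set of 6 is {1, 2, 3, 5, 6, 7, 8}
Step 12: find(1) -> no change; set of 1 is {1, 2, 3, 5, 6, 7, 8}
Step 13: find(2) -> no change; set of 2 is {1, 2, 3, 5, 6, 7, 8}
Step 14: find(9) -> no change; set of 9 is {9}
Step 15: union(5, 1) -> already same set; set of 5 now {1, 2, 3, 5, 6, 7, 8}
Set of 10: {0, 4, 10}; 4 is a member.

Answer: yes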